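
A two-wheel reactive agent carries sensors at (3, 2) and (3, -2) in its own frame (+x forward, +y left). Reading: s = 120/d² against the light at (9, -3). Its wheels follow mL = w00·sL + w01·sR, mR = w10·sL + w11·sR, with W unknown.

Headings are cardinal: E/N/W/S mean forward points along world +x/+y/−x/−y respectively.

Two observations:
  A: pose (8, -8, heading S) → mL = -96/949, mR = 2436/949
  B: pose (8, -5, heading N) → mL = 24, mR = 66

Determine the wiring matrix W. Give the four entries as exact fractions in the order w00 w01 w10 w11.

-1/2 1/2 1/2 1

obs A: pose=(8,-8,S) → sL=24/13, sR=120/73, mL=-96/949, mR=2436/949
obs B: pose=(8,-5,N) → sL=12, sR=60, mL=24, mR=66
sensor matrix S = [[24/13, 120/73], [12, 60]]; det S = 86400/949
solve [mL_A; mL_B] = S·[w00; w01] and [mR_A; mR_B] = S·[w10; w11]:
  w00 = -1/2, w01 = 1/2, w10 = 1/2, w11 = 1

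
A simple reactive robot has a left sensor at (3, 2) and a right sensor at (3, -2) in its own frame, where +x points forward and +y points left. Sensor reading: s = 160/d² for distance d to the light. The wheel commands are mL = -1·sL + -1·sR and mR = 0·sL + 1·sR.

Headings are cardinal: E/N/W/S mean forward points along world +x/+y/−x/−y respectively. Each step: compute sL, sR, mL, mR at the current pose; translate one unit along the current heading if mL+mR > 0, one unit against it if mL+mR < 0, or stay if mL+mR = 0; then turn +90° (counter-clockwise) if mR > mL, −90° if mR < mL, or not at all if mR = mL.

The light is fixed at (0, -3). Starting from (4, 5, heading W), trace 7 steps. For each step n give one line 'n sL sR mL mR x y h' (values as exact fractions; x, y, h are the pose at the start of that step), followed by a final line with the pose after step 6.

n=0: pose=(4,5,W); sL=160/37, sR=160/101; mL=-22080/3737, mR=160/101; mL+mR=-160/37 → advance -1; mR−mL=28000/3737 → turn +1·90°
n=1: pose=(5,5,S); sL=80/37, sR=80/17; mL=-4320/629, mR=80/17; mL+mR=-80/37 → advance -1; mR−mL=7280/629 → turn +1·90°
n=2: pose=(5,6,E); sL=32/37, sR=160/113; mL=-9536/4181, mR=160/113; mL+mR=-32/37 → advance -1; mR−mL=15456/4181 → turn +1·90°
n=3: pose=(4,6,N); sL=40/37, sR=8/9; mL=-656/333, mR=8/9; mL+mR=-40/37 → advance -1; mR−mL=952/333 → turn +1·90°
n=4: pose=(4,5,W); sL=160/37, sR=160/101; mL=-22080/3737, mR=160/101; mL+mR=-160/37 → advance -1; mR−mL=28000/3737 → turn +1·90°
n=5: pose=(5,5,S); sL=80/37, sR=80/17; mL=-4320/629, mR=80/17; mL+mR=-80/37 → advance -1; mR−mL=7280/629 → turn +1·90°
n=6: pose=(5,6,E); sL=32/37, sR=160/113; mL=-9536/4181, mR=160/113; mL+mR=-32/37 → advance -1; mR−mL=15456/4181 → turn +1·90°

0 160/37 160/101 -22080/3737 160/101 4 5 W
1 80/37 80/17 -4320/629 80/17 5 5 S
2 32/37 160/113 -9536/4181 160/113 5 6 E
3 40/37 8/9 -656/333 8/9 4 6 N
4 160/37 160/101 -22080/3737 160/101 4 5 W
5 80/37 80/17 -4320/629 80/17 5 5 S
6 32/37 160/113 -9536/4181 160/113 5 6 E
final 4 6 N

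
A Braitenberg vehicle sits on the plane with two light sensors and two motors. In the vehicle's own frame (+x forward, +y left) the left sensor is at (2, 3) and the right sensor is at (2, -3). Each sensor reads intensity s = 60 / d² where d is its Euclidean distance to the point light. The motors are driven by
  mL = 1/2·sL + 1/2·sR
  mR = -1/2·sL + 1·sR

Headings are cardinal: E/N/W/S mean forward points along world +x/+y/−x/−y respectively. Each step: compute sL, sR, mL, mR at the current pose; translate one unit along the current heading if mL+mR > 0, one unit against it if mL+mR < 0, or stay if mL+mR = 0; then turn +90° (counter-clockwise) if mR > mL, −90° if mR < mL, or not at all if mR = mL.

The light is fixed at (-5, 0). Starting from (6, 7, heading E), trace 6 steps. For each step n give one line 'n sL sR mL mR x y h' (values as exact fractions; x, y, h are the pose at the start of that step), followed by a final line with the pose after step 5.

0 60/269 12/37 2724/9953 2118/9953 6 7 E
1 6/25 30/53 534/1325 591/1325 7 7 S
2 60/277 12/41 2892/11357 2094/11357 7 6 E
3 15/68 15/29 1455/3944 1605/3944 8 6 S
4 60/289 60/229 15540/66181 10470/66181 8 5 E
5 30/149 6/13 642/1937 699/1937 9 5 S
final 9 4 E

n=0: pose=(6,7,E); sL=60/269, sR=12/37; mL=2724/9953, mR=2118/9953; mL+mR=18/37 → advance +1; mR−mL=-606/9953 → turn -1·90°
n=1: pose=(7,7,S); sL=6/25, sR=30/53; mL=534/1325, mR=591/1325; mL+mR=45/53 → advance +1; mR−mL=57/1325 → turn +1·90°
n=2: pose=(7,6,E); sL=60/277, sR=12/41; mL=2892/11357, mR=2094/11357; mL+mR=18/41 → advance +1; mR−mL=-798/11357 → turn -1·90°
n=3: pose=(8,6,S); sL=15/68, sR=15/29; mL=1455/3944, mR=1605/3944; mL+mR=45/58 → advance +1; mR−mL=75/1972 → turn +1·90°
n=4: pose=(8,5,E); sL=60/289, sR=60/229; mL=15540/66181, mR=10470/66181; mL+mR=90/229 → advance +1; mR−mL=-5070/66181 → turn -1·90°
n=5: pose=(9,5,S); sL=30/149, sR=6/13; mL=642/1937, mR=699/1937; mL+mR=9/13 → advance +1; mR−mL=57/1937 → turn +1·90°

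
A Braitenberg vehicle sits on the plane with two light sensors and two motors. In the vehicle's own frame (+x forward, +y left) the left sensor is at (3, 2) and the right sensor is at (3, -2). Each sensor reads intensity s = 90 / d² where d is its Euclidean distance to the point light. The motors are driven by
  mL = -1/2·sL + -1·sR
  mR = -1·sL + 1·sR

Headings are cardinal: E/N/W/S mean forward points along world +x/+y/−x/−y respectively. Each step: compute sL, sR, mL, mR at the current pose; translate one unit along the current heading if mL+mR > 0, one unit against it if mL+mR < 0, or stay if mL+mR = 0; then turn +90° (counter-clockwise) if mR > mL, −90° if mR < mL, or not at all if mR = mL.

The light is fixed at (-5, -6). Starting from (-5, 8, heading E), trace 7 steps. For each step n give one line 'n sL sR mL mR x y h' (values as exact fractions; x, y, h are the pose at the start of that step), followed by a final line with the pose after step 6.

n=0: pose=(-5,8,E); sL=18/53, sR=10/17; mL=-683/901, mR=224/901; mL+mR=-27/53 → advance -1; mR−mL=907/901 → turn +1·90°
n=1: pose=(-6,8,N); sL=45/149, sR=9/29; mL=-3987/8642, mR=36/4321; mL+mR=-135/298 → advance -1; mR−mL=4059/8642 → turn +1·90°
n=2: pose=(-6,7,W); sL=90/137, sR=90/241; mL=-23175/33017, mR=-9360/33017; mL+mR=-135/137 → advance -1; mR−mL=13815/33017 → turn +1·90°
n=3: pose=(-5,7,S); sL=45/52, sR=45/52; mL=-135/104, mR=0; mL+mR=-135/104 → advance -1; mR−mL=135/104 → turn +1·90°
n=4: pose=(-5,8,E); sL=18/53, sR=10/17; mL=-683/901, mR=224/901; mL+mR=-27/53 → advance -1; mR−mL=907/901 → turn +1·90°
n=5: pose=(-6,8,N); sL=45/149, sR=9/29; mL=-3987/8642, mR=36/4321; mL+mR=-135/298 → advance -1; mR−mL=4059/8642 → turn +1·90°
n=6: pose=(-6,7,W); sL=90/137, sR=90/241; mL=-23175/33017, mR=-9360/33017; mL+mR=-135/137 → advance -1; mR−mL=13815/33017 → turn +1·90°

0 18/53 10/17 -683/901 224/901 -5 8 E
1 45/149 9/29 -3987/8642 36/4321 -6 8 N
2 90/137 90/241 -23175/33017 -9360/33017 -6 7 W
3 45/52 45/52 -135/104 0 -5 7 S
4 18/53 10/17 -683/901 224/901 -5 8 E
5 45/149 9/29 -3987/8642 36/4321 -6 8 N
6 90/137 90/241 -23175/33017 -9360/33017 -6 7 W
final -5 7 S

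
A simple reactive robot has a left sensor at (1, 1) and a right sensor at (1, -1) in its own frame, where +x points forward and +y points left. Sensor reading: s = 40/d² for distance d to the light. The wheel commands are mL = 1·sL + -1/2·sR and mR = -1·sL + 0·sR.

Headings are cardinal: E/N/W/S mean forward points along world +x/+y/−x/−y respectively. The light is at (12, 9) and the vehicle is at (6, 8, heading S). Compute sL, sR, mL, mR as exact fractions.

left sensor world pos  = (7, 7); dL² = 29
right sensor world pos = (5, 7); dR² = 53
sL = 40/29 = 40/29
sR = 40/53 = 40/53
mL = 1·sL + -1/2·sR = 1540/1537
mR = -1·sL + 0·sR = -40/29

40/29 40/53 1540/1537 -40/29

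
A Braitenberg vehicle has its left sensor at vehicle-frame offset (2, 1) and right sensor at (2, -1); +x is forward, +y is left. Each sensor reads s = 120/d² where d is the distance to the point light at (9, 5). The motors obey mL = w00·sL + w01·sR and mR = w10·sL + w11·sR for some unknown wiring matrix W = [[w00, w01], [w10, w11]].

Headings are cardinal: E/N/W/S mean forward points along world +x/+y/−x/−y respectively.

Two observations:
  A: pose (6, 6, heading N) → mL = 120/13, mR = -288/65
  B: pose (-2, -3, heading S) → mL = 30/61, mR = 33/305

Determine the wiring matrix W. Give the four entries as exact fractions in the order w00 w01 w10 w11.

obs A: pose=(6,6,N) → sL=24/5, sR=120/13, mL=120/13, mR=-288/65
obs B: pose=(-2,-3,S) → sL=3/5, sR=30/61, mL=30/61, mR=33/305
sensor matrix S = [[24/5, 120/13], [3/5, 30/61]]; det S = -2520/793
solve [mL_A; mL_B] = S·[w00; w01] and [mR_A; mR_B] = S·[w10; w11]:
  w00 = 0, w01 = 1, w10 = 1, w11 = -1

0 1 1 -1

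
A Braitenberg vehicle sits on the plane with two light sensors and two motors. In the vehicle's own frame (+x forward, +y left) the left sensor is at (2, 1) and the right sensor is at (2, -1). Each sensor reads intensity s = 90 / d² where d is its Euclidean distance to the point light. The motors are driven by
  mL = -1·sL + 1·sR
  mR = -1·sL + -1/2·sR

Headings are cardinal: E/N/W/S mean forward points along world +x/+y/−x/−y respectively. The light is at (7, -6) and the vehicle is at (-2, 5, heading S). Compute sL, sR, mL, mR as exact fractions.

left sensor world pos  = (-1, 3); dL² = 145
right sensor world pos = (-3, 3); dR² = 181
sL = 90/145 = 18/29
sR = 90/181 = 90/181
mL = -1·sL + 1·sR = -648/5249
mR = -1·sL + -1/2·sR = -4563/5249

18/29 90/181 -648/5249 -4563/5249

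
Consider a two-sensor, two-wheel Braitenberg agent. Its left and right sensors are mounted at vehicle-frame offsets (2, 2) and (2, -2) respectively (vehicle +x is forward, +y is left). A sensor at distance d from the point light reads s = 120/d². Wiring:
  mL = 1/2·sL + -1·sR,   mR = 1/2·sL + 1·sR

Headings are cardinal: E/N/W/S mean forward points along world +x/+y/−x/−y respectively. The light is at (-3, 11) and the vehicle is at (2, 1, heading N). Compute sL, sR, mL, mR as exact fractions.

120/73 120/113 -1980/8249 15540/8249

left sensor world pos  = (0, 3); dL² = 73
right sensor world pos = (4, 3); dR² = 113
sL = 120/73 = 120/73
sR = 120/113 = 120/113
mL = 1/2·sL + -1·sR = -1980/8249
mR = 1/2·sL + 1·sR = 15540/8249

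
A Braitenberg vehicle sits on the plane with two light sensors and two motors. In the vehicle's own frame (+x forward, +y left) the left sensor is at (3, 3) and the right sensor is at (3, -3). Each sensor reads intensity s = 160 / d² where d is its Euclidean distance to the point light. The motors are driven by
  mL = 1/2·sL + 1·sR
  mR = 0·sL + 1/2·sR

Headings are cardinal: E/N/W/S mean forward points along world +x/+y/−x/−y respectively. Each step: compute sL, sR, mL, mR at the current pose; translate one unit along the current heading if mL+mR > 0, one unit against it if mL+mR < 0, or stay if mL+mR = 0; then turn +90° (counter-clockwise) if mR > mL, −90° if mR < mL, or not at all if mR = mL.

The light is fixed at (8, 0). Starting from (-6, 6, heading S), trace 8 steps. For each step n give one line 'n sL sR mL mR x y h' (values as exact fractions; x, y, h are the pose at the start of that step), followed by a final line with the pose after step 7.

n=0: pose=(-6,6,S); sL=16/13, sR=80/149; mL=2232/1937, mR=40/149; mL+mR=2752/1937 → advance +1; mR−mL=-1712/1937 → turn -1·90°
n=1: pose=(-6,5,W); sL=160/293, sR=160/353; mL=75120/103429, mR=80/353; mL+mR=98560/103429 → advance +1; mR−mL=-51680/103429 → turn -1·90°
n=2: pose=(-7,5,N); sL=40/97, sR=10/13; mL=1230/1261, mR=5/13; mL+mR=1715/1261 → advance +1; mR−mL=-745/1261 → turn -1·90°
n=3: pose=(-7,6,E); sL=32/45, sR=160/153; mL=1072/765, mR=80/153; mL+mR=1472/765 → advance +1; mR−mL=-224/255 → turn -1·90°
n=4: pose=(-6,6,S); sL=16/13, sR=80/149; mL=2232/1937, mR=40/149; mL+mR=2752/1937 → advance +1; mR−mL=-1712/1937 → turn -1·90°
n=5: pose=(-6,5,W); sL=160/293, sR=160/353; mL=75120/103429, mR=80/353; mL+mR=98560/103429 → advance +1; mR−mL=-51680/103429 → turn -1·90°
n=6: pose=(-7,5,N); sL=40/97, sR=10/13; mL=1230/1261, mR=5/13; mL+mR=1715/1261 → advance +1; mR−mL=-745/1261 → turn -1·90°
n=7: pose=(-7,6,E); sL=32/45, sR=160/153; mL=1072/765, mR=80/153; mL+mR=1472/765 → advance +1; mR−mL=-224/255 → turn -1·90°

0 16/13 80/149 2232/1937 40/149 -6 6 S
1 160/293 160/353 75120/103429 80/353 -6 5 W
2 40/97 10/13 1230/1261 5/13 -7 5 N
3 32/45 160/153 1072/765 80/153 -7 6 E
4 16/13 80/149 2232/1937 40/149 -6 6 S
5 160/293 160/353 75120/103429 80/353 -6 5 W
6 40/97 10/13 1230/1261 5/13 -7 5 N
7 32/45 160/153 1072/765 80/153 -7 6 E
final -6 6 S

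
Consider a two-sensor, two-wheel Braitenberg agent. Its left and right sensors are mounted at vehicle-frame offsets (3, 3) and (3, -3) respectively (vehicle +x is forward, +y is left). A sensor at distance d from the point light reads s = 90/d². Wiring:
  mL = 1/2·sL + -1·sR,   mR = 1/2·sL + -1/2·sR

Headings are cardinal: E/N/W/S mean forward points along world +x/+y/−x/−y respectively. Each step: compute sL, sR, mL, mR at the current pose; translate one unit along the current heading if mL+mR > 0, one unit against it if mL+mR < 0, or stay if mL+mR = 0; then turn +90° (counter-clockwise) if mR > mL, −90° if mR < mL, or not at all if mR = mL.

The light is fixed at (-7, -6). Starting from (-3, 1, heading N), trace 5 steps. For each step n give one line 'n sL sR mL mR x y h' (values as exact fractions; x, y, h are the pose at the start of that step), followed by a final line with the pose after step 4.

0 90/101 90/149 -2385/15049 2160/15049 -3 1 N
1 9 45/41 279/82 162/41 -3 0 W
2 2 10 -9 -4 -4 0 S
3 45/68 45/26 -2475/1768 -945/1768 -4 1 E
4 90/101 18/25 -693/2525 216/2525 -5 1 N
final -5 0 W

n=0: pose=(-3,1,N); sL=90/101, sR=90/149; mL=-2385/15049, mR=2160/15049; mL+mR=-225/15049 → advance -1; mR−mL=45/149 → turn +1·90°
n=1: pose=(-3,0,W); sL=9, sR=45/41; mL=279/82, mR=162/41; mL+mR=603/82 → advance +1; mR−mL=45/82 → turn +1·90°
n=2: pose=(-4,0,S); sL=2, sR=10; mL=-9, mR=-4; mL+mR=-13 → advance -1; mR−mL=5 → turn +1·90°
n=3: pose=(-4,1,E); sL=45/68, sR=45/26; mL=-2475/1768, mR=-945/1768; mL+mR=-855/442 → advance -1; mR−mL=45/52 → turn +1·90°
n=4: pose=(-5,1,N); sL=90/101, sR=18/25; mL=-693/2525, mR=216/2525; mL+mR=-477/2525 → advance -1; mR−mL=9/25 → turn +1·90°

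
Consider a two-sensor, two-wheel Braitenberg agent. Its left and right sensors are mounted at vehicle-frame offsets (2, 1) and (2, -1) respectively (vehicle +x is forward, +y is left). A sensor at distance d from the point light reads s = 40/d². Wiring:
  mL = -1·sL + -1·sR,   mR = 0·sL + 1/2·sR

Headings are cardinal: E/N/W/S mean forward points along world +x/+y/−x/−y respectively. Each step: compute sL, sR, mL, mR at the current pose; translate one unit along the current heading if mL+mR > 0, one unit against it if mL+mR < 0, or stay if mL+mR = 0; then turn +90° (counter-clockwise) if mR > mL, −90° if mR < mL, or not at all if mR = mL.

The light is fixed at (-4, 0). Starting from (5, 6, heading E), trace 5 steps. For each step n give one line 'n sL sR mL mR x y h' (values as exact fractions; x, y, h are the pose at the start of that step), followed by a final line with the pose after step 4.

0 4/17 20/73 -632/1241 10/73 5 6 E
1 40/113 8/29 -2064/3277 4/29 4 6 N
2 10/13 5/9 -155/117 5/18 4 5 W
3 40/109 40/73 -7280/7957 20/73 5 5 S
4 4/17 20/73 -632/1241 10/73 5 6 E
final 4 6 N

n=0: pose=(5,6,E); sL=4/17, sR=20/73; mL=-632/1241, mR=10/73; mL+mR=-462/1241 → advance -1; mR−mL=802/1241 → turn +1·90°
n=1: pose=(4,6,N); sL=40/113, sR=8/29; mL=-2064/3277, mR=4/29; mL+mR=-1612/3277 → advance -1; mR−mL=2516/3277 → turn +1·90°
n=2: pose=(4,5,W); sL=10/13, sR=5/9; mL=-155/117, mR=5/18; mL+mR=-245/234 → advance -1; mR−mL=125/78 → turn +1·90°
n=3: pose=(5,5,S); sL=40/109, sR=40/73; mL=-7280/7957, mR=20/73; mL+mR=-5100/7957 → advance -1; mR−mL=9460/7957 → turn +1·90°
n=4: pose=(5,6,E); sL=4/17, sR=20/73; mL=-632/1241, mR=10/73; mL+mR=-462/1241 → advance -1; mR−mL=802/1241 → turn +1·90°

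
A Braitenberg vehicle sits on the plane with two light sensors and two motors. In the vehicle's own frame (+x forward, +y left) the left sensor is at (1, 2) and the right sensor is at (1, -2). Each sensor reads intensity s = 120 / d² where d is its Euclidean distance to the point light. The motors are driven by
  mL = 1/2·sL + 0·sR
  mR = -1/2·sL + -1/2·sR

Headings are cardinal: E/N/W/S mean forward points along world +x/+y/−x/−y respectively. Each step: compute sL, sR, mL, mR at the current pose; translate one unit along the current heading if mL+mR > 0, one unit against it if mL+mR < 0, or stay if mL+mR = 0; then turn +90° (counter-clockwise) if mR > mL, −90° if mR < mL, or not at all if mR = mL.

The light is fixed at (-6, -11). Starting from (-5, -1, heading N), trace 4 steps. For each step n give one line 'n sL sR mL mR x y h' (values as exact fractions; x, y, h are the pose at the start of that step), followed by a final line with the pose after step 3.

n=0: pose=(-5,-1,N); sL=60/61, sR=12/13; mL=30/61, mR=-756/793; mL+mR=-6/13 → advance -1; mR−mL=-1146/793 → turn -1·90°
n=1: pose=(-5,-2,E); sL=24/25, sR=120/53; mL=12/25, mR=-2136/1325; mL+mR=-60/53 → advance -1; mR−mL=-2772/1325 → turn -1·90°
n=2: pose=(-6,-2,S); sL=30/17, sR=30/17; mL=15/17, mR=-30/17; mL+mR=-15/17 → advance -1; mR−mL=-45/17 → turn -1·90°
n=3: pose=(-6,-1,W); sL=24/13, sR=24/29; mL=12/13, mR=-504/377; mL+mR=-12/29 → advance -1; mR−mL=-852/377 → turn -1·90°

0 60/61 12/13 30/61 -756/793 -5 -1 N
1 24/25 120/53 12/25 -2136/1325 -5 -2 E
2 30/17 30/17 15/17 -30/17 -6 -2 S
3 24/13 24/29 12/13 -504/377 -6 -1 W
final -5 -1 N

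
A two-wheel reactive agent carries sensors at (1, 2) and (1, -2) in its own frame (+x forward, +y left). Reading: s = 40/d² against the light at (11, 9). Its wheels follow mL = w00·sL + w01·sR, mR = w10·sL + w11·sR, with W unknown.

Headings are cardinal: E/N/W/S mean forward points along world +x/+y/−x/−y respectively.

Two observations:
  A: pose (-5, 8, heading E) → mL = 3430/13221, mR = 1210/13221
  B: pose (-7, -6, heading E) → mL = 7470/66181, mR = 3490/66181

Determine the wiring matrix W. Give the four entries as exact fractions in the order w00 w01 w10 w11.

1/2 1 1 -1/2

obs A: pose=(-5,8,E) → sL=20/113, sR=20/117, mL=3430/13221, mR=1210/13221
obs B: pose=(-7,-6,E) → sL=20/229, sR=20/289, mL=7470/66181, mR=3490/66181
sensor matrix S = [[20/113, 20/117], [20/229, 20/289]]; det S = -2345600/874979001
solve [mL_A; mL_B] = S·[w00; w01] and [mR_A; mR_B] = S·[w10; w11]:
  w00 = 1/2, w01 = 1, w10 = 1, w11 = -1/2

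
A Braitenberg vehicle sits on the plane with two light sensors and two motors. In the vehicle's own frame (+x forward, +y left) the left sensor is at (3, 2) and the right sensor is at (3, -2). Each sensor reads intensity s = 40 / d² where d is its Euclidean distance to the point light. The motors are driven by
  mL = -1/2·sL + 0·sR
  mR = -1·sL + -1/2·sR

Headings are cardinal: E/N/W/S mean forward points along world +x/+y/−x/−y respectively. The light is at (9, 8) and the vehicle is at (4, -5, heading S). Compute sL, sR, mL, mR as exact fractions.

left sensor world pos  = (6, -8); dL² = 265
right sensor world pos = (2, -8); dR² = 305
sL = 40/265 = 8/53
sR = 40/305 = 8/61
mL = -1/2·sL + 0·sR = -4/53
mR = -1·sL + -1/2·sR = -700/3233

8/53 8/61 -4/53 -700/3233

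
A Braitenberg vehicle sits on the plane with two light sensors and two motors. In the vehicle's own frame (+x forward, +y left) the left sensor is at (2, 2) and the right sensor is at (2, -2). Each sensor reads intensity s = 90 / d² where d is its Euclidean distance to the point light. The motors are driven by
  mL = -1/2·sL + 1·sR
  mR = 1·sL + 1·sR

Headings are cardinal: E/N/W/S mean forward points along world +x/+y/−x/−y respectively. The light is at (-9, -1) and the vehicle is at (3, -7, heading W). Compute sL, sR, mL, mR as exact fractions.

left sensor world pos  = (1, -9); dL² = 164
right sensor world pos = (1, -5); dR² = 116
sL = 90/164 = 45/82
sR = 90/116 = 45/58
mL = -1/2·sL + 1·sR = 2385/4756
mR = 1·sL + 1·sR = 1575/1189

45/82 45/58 2385/4756 1575/1189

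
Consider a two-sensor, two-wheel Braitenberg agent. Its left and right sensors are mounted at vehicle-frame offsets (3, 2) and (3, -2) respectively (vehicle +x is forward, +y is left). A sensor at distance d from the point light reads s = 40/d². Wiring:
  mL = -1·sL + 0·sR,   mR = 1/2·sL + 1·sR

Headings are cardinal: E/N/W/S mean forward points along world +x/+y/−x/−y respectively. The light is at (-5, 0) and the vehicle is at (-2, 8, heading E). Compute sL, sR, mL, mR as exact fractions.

left sensor world pos  = (1, 10); dL² = 136
right sensor world pos = (1, 6); dR² = 72
sL = 40/136 = 5/17
sR = 40/72 = 5/9
mL = -1·sL + 0·sR = -5/17
mR = 1/2·sL + 1·sR = 215/306

5/17 5/9 -5/17 215/306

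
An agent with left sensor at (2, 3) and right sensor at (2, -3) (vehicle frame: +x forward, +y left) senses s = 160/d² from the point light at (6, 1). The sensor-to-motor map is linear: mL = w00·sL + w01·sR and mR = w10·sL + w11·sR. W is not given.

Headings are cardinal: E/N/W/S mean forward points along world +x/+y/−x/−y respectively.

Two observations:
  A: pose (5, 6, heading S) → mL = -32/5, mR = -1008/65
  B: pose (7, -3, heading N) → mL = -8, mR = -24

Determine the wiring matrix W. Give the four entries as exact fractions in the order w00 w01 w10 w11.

obs A: pose=(5,6,S) → sL=160/13, sR=32/5, mL=-32/5, mR=-1008/65
obs B: pose=(7,-3,N) → sL=20, sR=8, mL=-8, mR=-24
sensor matrix S = [[160/13, 32/5], [20, 8]]; det S = -384/13
solve [mL_A; mL_B] = S·[w00; w01] and [mR_A; mR_B] = S·[w10; w11]:
  w00 = 0, w01 = -1, w10 = -1, w11 = -1/2

0 -1 -1 -1/2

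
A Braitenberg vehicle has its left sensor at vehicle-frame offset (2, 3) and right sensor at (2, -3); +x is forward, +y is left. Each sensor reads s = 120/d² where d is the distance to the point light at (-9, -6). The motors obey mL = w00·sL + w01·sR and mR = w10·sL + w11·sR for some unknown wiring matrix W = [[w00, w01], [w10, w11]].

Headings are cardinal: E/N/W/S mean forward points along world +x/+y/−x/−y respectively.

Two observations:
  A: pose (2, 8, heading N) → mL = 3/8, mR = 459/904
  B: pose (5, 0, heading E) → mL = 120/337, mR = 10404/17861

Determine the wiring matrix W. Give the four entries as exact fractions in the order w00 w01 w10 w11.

obs A: pose=(2,8,N) → sL=3/8, sR=30/113, mL=3/8, mR=459/904
obs B: pose=(5,0,E) → sL=120/337, sR=24/53, mL=120/337, mR=10404/17861
sensor matrix S = [[3/8, 30/113], [120/337, 24/53]]; det S = 151929/2018293
solve [mL_A; mL_B] = S·[w00; w01] and [mR_A; mR_B] = S·[w10; w11]:
  w00 = 1, w01 = 0, w10 = 1, w11 = 1/2

1 0 1 1/2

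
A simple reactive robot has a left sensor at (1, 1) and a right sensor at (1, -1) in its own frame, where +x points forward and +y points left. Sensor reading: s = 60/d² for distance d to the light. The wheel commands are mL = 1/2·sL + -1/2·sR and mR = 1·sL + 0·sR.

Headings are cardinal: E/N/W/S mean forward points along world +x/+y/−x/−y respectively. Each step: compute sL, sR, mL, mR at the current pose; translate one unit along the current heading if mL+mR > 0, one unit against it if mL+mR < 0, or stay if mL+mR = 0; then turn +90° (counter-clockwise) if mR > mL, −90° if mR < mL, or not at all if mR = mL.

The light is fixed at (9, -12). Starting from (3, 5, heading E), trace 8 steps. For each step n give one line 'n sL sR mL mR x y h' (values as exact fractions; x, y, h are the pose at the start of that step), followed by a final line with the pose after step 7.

0 60/349 60/281 -2040/98069 60/349 3 5 E
1 1/6 3/17 -1/204 1/6 4 5 N
2 12/65 60/397 432/25805 12/65 4 6 W
3 30/157 30/169 180/26533 30/157 3 6 S
4 60/349 60/281 -2040/98069 60/349 3 5 E
5 1/6 3/17 -1/204 1/6 4 5 N
6 12/65 60/397 432/25805 12/65 4 6 W
7 30/157 30/169 180/26533 30/157 3 6 S
final 3 5 E

n=0: pose=(3,5,E); sL=60/349, sR=60/281; mL=-2040/98069, mR=60/349; mL+mR=14820/98069 → advance +1; mR−mL=18900/98069 → turn +1·90°
n=1: pose=(4,5,N); sL=1/6, sR=3/17; mL=-1/204, mR=1/6; mL+mR=11/68 → advance +1; mR−mL=35/204 → turn +1·90°
n=2: pose=(4,6,W); sL=12/65, sR=60/397; mL=432/25805, mR=12/65; mL+mR=5196/25805 → advance +1; mR−mL=4332/25805 → turn +1·90°
n=3: pose=(3,6,S); sL=30/157, sR=30/169; mL=180/26533, mR=30/157; mL+mR=5250/26533 → advance +1; mR−mL=4890/26533 → turn +1·90°
n=4: pose=(3,5,E); sL=60/349, sR=60/281; mL=-2040/98069, mR=60/349; mL+mR=14820/98069 → advance +1; mR−mL=18900/98069 → turn +1·90°
n=5: pose=(4,5,N); sL=1/6, sR=3/17; mL=-1/204, mR=1/6; mL+mR=11/68 → advance +1; mR−mL=35/204 → turn +1·90°
n=6: pose=(4,6,W); sL=12/65, sR=60/397; mL=432/25805, mR=12/65; mL+mR=5196/25805 → advance +1; mR−mL=4332/25805 → turn +1·90°
n=7: pose=(3,6,S); sL=30/157, sR=30/169; mL=180/26533, mR=30/157; mL+mR=5250/26533 → advance +1; mR−mL=4890/26533 → turn +1·90°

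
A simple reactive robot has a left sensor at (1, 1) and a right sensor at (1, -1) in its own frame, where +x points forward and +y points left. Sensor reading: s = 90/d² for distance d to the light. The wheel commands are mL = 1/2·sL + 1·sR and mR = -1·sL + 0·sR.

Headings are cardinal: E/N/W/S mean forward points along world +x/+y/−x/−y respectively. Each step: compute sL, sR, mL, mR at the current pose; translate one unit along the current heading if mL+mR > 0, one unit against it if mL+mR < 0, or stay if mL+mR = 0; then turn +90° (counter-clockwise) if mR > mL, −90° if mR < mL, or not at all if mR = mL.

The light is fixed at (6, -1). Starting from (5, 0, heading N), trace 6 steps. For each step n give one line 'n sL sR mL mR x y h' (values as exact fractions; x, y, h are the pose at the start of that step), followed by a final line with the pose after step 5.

n=0: pose=(5,0,N); sL=45/4, sR=45/2; mL=225/8, mR=-45/4; mL+mR=135/8 → advance +1; mR−mL=-315/8 → turn -1·90°
n=1: pose=(5,1,E); sL=10, sR=90; mL=95, mR=-10; mL+mR=85 → advance +1; mR−mL=-105 → turn -1·90°
n=2: pose=(6,1,S); sL=45, sR=45; mL=135/2, mR=-45; mL+mR=45/2 → advance +1; mR−mL=-225/2 → turn -1·90°
n=3: pose=(6,0,W); sL=90, sR=18; mL=63, mR=-90; mL+mR=-27 → advance -1; mR−mL=-153 → turn -1·90°
n=4: pose=(7,0,N); sL=45/2, sR=45/4; mL=45/2, mR=-45/2; mL+mR=0 → advance +0; mR−mL=-45 → turn -1·90°
n=5: pose=(7,0,E); sL=45/4, sR=45/2; mL=225/8, mR=-45/4; mL+mR=135/8 → advance +1; mR−mL=-315/8 → turn -1·90°

0 45/4 45/2 225/8 -45/4 5 0 N
1 10 90 95 -10 5 1 E
2 45 45 135/2 -45 6 1 S
3 90 18 63 -90 6 0 W
4 45/2 45/4 45/2 -45/2 7 0 N
5 45/4 45/2 225/8 -45/4 7 0 E
final 8 0 S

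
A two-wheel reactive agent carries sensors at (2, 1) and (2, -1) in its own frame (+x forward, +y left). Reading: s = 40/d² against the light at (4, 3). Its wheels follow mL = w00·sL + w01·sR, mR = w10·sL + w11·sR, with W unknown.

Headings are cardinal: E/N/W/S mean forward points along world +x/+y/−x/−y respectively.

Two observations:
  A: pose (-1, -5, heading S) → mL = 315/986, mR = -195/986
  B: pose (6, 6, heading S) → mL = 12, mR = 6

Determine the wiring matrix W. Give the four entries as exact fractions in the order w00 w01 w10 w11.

1/2 1/2 -1 1/2

obs A: pose=(-1,-5,S) → sL=10/29, sR=5/17, mL=315/986, mR=-195/986
obs B: pose=(6,6,S) → sL=4, sR=20, mL=12, mR=6
sensor matrix S = [[10/29, 5/17], [4, 20]]; det S = 2820/493
solve [mL_A; mL_B] = S·[w00; w01] and [mR_A; mR_B] = S·[w10; w11]:
  w00 = 1/2, w01 = 1/2, w10 = -1, w11 = 1/2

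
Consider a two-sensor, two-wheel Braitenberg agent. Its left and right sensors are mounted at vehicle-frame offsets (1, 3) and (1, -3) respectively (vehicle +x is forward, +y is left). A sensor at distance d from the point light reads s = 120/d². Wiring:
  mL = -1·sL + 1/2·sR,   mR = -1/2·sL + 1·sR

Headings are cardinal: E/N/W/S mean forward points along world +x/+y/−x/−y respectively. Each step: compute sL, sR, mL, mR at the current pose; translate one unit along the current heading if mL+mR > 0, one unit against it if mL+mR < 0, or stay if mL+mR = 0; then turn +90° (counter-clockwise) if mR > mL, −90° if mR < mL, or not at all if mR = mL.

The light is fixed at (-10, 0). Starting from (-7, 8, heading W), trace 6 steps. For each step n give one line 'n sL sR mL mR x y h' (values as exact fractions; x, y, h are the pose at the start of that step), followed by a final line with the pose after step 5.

0 120/29 24/25 -2652/725 -804/725 -7 8 W
1 60/49 12/5 -6/245 438/245 -6 8 S
2 24/25 120/41 516/1025 2508/1025 -6 7 E
3 30/17 15/16 -705/544 15/272 -5 7 N
4 24/5 120/97 -2028/485 -564/485 -5 6 W
5 60/53 60/17 570/901 2670/901 -4 6 S
final -4 5 E

n=0: pose=(-7,8,W); sL=120/29, sR=24/25; mL=-2652/725, mR=-804/725; mL+mR=-3456/725 → advance -1; mR−mL=1848/725 → turn +1·90°
n=1: pose=(-6,8,S); sL=60/49, sR=12/5; mL=-6/245, mR=438/245; mL+mR=432/245 → advance +1; mR−mL=444/245 → turn +1·90°
n=2: pose=(-6,7,E); sL=24/25, sR=120/41; mL=516/1025, mR=2508/1025; mL+mR=3024/1025 → advance +1; mR−mL=1992/1025 → turn +1·90°
n=3: pose=(-5,7,N); sL=30/17, sR=15/16; mL=-705/544, mR=15/272; mL+mR=-675/544 → advance -1; mR−mL=735/544 → turn +1·90°
n=4: pose=(-5,6,W); sL=24/5, sR=120/97; mL=-2028/485, mR=-564/485; mL+mR=-2592/485 → advance -1; mR−mL=1464/485 → turn +1·90°
n=5: pose=(-4,6,S); sL=60/53, sR=60/17; mL=570/901, mR=2670/901; mL+mR=3240/901 → advance +1; mR−mL=2100/901 → turn +1·90°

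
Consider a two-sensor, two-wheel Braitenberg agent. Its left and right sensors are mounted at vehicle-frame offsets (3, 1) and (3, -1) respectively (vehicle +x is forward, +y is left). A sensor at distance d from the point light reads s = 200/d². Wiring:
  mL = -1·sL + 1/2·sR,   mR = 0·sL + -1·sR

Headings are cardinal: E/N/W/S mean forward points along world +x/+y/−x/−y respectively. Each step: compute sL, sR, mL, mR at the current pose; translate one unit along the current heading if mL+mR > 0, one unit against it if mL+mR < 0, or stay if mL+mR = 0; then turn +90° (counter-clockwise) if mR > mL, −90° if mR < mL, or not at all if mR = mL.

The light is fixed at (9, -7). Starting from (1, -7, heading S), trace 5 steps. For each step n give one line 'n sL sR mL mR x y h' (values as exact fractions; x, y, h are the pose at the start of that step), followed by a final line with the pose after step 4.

n=0: pose=(1,-7,S); sL=100/29, sR=20/9; mL=-610/261, mR=-20/9; mL+mR=-1190/261 → advance -1; mR−mL=10/87 → turn +1·90°
n=1: pose=(1,-6,E); sL=200/29, sR=8; mL=-84/29, mR=-8; mL+mR=-316/29 → advance -1; mR−mL=-148/29 → turn -1·90°
n=2: pose=(0,-6,S); sL=50/17, sR=25/13; mL=-875/442, mR=-25/13; mL+mR=-1725/442 → advance -1; mR−mL=25/442 → turn +1·90°
n=3: pose=(0,-5,E); sL=40/9, sR=200/37; mL=-580/333, mR=-200/37; mL+mR=-2380/333 → advance -1; mR−mL=-1220/333 → turn -1·90°
n=4: pose=(-1,-5,S); sL=100/41, sR=100/61; mL=-4050/2501, mR=-100/61; mL+mR=-8150/2501 → advance -1; mR−mL=-50/2501 → turn -1·90°

0 100/29 20/9 -610/261 -20/9 1 -7 S
1 200/29 8 -84/29 -8 1 -6 E
2 50/17 25/13 -875/442 -25/13 0 -6 S
3 40/9 200/37 -580/333 -200/37 0 -5 E
4 100/41 100/61 -4050/2501 -100/61 -1 -5 S
final -1 -4 W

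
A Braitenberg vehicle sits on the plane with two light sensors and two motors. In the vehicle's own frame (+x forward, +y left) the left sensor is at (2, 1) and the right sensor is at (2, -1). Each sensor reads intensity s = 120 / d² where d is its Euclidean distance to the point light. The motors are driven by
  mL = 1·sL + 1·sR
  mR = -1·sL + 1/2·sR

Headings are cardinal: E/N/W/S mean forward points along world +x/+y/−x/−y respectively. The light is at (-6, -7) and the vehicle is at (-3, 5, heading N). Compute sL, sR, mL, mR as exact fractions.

left sensor world pos  = (-4, 7); dL² = 200
right sensor world pos = (-2, 7); dR² = 212
sL = 120/200 = 3/5
sR = 120/212 = 30/53
mL = 1·sL + 1·sR = 309/265
mR = -1·sL + 1/2·sR = -84/265

3/5 30/53 309/265 -84/265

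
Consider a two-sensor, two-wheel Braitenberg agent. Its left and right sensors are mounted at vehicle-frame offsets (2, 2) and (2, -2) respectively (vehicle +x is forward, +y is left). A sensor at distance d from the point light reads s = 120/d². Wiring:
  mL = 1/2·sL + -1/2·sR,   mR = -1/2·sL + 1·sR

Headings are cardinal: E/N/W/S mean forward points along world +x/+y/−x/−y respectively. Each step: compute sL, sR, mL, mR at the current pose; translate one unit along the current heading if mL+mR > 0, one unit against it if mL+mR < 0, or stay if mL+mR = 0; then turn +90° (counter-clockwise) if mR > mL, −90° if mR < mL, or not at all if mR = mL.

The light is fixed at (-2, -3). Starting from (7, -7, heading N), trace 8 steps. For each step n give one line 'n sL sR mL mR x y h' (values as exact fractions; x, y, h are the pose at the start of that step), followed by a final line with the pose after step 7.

0 120/53 24/25 864/1325 -228/1325 7 -7 N
1 60/61 60/73 360/4453 1470/4453 7 -6 E
2 24/13 24/29 192/377 -36/377 8 -6 N
3 5/6 3/4 1/24 1/3 8 -5 E
4 40/27 120/169 1760/4563 -140/4563 9 -5 N
5 12/17 60/89 24/1513 486/1513 9 -4 E
6 120/101 120/197 5760/19897 300/19897 10 -4 N
7 3/5 3/5 0 3/10 10 -3 E
final 11 -3 N

n=0: pose=(7,-7,N); sL=120/53, sR=24/25; mL=864/1325, mR=-228/1325; mL+mR=12/25 → advance +1; mR−mL=-1092/1325 → turn -1·90°
n=1: pose=(7,-6,E); sL=60/61, sR=60/73; mL=360/4453, mR=1470/4453; mL+mR=30/73 → advance +1; mR−mL=1110/4453 → turn +1·90°
n=2: pose=(8,-6,N); sL=24/13, sR=24/29; mL=192/377, mR=-36/377; mL+mR=12/29 → advance +1; mR−mL=-228/377 → turn -1·90°
n=3: pose=(8,-5,E); sL=5/6, sR=3/4; mL=1/24, mR=1/3; mL+mR=3/8 → advance +1; mR−mL=7/24 → turn +1·90°
n=4: pose=(9,-5,N); sL=40/27, sR=120/169; mL=1760/4563, mR=-140/4563; mL+mR=60/169 → advance +1; mR−mL=-1900/4563 → turn -1·90°
n=5: pose=(9,-4,E); sL=12/17, sR=60/89; mL=24/1513, mR=486/1513; mL+mR=30/89 → advance +1; mR−mL=462/1513 → turn +1·90°
n=6: pose=(10,-4,N); sL=120/101, sR=120/197; mL=5760/19897, mR=300/19897; mL+mR=60/197 → advance +1; mR−mL=-5460/19897 → turn -1·90°
n=7: pose=(10,-3,E); sL=3/5, sR=3/5; mL=0, mR=3/10; mL+mR=3/10 → advance +1; mR−mL=3/10 → turn +1·90°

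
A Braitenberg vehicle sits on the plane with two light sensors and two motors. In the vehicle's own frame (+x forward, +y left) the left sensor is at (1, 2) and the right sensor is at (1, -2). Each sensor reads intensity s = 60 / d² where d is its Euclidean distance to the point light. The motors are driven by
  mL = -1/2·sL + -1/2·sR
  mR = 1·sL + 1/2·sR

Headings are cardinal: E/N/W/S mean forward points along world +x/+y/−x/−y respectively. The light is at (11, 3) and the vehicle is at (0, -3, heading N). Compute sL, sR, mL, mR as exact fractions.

left sensor world pos  = (-2, -2); dL² = 194
right sensor world pos = (2, -2); dR² = 106
sL = 60/194 = 30/97
sR = 60/106 = 30/53
mL = -1/2·sL + -1/2·sR = -2250/5141
mR = 1·sL + 1/2·sR = 3045/5141

30/97 30/53 -2250/5141 3045/5141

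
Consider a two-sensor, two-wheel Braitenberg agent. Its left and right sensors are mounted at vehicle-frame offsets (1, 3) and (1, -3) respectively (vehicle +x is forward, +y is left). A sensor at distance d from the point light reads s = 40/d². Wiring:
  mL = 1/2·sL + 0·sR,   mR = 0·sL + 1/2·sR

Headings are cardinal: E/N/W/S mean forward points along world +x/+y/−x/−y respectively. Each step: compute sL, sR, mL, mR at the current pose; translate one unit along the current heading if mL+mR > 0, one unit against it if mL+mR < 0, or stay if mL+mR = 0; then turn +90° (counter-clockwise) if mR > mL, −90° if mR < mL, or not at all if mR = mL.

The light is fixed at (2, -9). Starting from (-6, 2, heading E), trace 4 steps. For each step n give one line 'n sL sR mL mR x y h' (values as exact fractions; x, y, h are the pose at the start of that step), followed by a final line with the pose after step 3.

0 8/49 40/113 4/49 20/113 -6 2 E
1 10/61 1/4 5/61 1/8 -5 2 N
2 8/29 40/289 4/29 20/289 -5 3 W
3 4/29 20/97 2/29 10/97 -6 3 N
final -6 4 W

n=0: pose=(-6,2,E); sL=8/49, sR=40/113; mL=4/49, mR=20/113; mL+mR=1432/5537 → advance +1; mR−mL=528/5537 → turn +1·90°
n=1: pose=(-5,2,N); sL=10/61, sR=1/4; mL=5/61, mR=1/8; mL+mR=101/488 → advance +1; mR−mL=21/488 → turn +1·90°
n=2: pose=(-5,3,W); sL=8/29, sR=40/289; mL=4/29, mR=20/289; mL+mR=1736/8381 → advance +1; mR−mL=-576/8381 → turn -1·90°
n=3: pose=(-6,3,N); sL=4/29, sR=20/97; mL=2/29, mR=10/97; mL+mR=484/2813 → advance +1; mR−mL=96/2813 → turn +1·90°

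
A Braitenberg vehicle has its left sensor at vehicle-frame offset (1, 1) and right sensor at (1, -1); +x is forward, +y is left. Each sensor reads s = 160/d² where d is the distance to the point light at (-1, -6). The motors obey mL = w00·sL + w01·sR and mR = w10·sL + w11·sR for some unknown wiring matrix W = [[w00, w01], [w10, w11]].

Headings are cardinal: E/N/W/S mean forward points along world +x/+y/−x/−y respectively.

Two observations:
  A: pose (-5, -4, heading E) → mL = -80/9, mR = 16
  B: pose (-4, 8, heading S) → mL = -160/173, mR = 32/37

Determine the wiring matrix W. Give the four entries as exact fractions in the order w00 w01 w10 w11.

obs A: pose=(-5,-4,E) → sL=80/9, sR=16, mL=-80/9, mR=16
obs B: pose=(-4,8,S) → sL=160/173, sR=32/37, mL=-160/173, mR=32/37
sensor matrix S = [[80/9, 16], [160/173, 32/37]]; det S = -409600/57609
solve [mL_A; mL_B] = S·[w00; w01] and [mR_A; mR_B] = S·[w10; w11]:
  w00 = -1, w01 = 0, w10 = 0, w11 = 1

-1 0 0 1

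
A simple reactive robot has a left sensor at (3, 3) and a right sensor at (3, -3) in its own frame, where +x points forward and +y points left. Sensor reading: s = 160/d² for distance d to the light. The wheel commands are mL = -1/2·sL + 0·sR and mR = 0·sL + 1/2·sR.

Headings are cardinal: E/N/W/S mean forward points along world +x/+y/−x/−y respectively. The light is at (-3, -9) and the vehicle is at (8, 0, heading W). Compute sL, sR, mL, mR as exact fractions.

left sensor world pos  = (5, -3); dL² = 100
right sensor world pos = (5, 3); dR² = 208
sL = 160/100 = 8/5
sR = 160/208 = 10/13
mL = -1/2·sL + 0·sR = -4/5
mR = 0·sL + 1/2·sR = 5/13

8/5 10/13 -4/5 5/13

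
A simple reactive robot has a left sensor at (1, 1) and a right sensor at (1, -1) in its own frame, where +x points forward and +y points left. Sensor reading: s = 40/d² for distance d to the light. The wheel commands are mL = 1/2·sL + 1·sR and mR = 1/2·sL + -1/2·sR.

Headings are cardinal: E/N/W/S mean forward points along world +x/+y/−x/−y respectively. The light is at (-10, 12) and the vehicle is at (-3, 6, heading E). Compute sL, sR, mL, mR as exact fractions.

40/89 40/113 5820/10057 480/10057

left sensor world pos  = (-2, 7); dL² = 89
right sensor world pos = (-2, 5); dR² = 113
sL = 40/89 = 40/89
sR = 40/113 = 40/113
mL = 1/2·sL + 1·sR = 5820/10057
mR = 1/2·sL + -1/2·sR = 480/10057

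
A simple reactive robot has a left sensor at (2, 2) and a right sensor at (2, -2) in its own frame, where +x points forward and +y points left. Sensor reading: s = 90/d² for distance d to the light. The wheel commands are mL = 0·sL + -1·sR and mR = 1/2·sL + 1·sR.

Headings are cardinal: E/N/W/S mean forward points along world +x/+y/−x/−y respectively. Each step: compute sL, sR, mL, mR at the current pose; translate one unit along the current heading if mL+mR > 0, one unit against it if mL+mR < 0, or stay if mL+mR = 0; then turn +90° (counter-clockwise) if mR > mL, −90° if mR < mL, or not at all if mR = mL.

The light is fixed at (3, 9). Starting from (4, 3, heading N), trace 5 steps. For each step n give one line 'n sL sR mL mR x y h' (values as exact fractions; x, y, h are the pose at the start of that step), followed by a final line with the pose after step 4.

n=0: pose=(4,3,N); sL=90/17, sR=18/5; mL=-18/5, mR=531/85; mL+mR=45/17 → advance +1; mR−mL=837/85 → turn +1·90°
n=1: pose=(4,4,W); sL=9/5, sR=9; mL=-9, mR=99/10; mL+mR=9/10 → advance +1; mR−mL=189/10 → turn +1·90°
n=2: pose=(3,4,S); sL=90/53, sR=90/53; mL=-90/53, mR=135/53; mL+mR=45/53 → advance +1; mR−mL=225/53 → turn +1·90°
n=3: pose=(3,3,E); sL=9/2, sR=45/34; mL=-45/34, mR=243/68; mL+mR=9/4 → advance +1; mR−mL=333/68 → turn +1·90°
n=4: pose=(4,3,N); sL=90/17, sR=18/5; mL=-18/5, mR=531/85; mL+mR=45/17 → advance +1; mR−mL=837/85 → turn +1·90°

0 90/17 18/5 -18/5 531/85 4 3 N
1 9/5 9 -9 99/10 4 4 W
2 90/53 90/53 -90/53 135/53 3 4 S
3 9/2 45/34 -45/34 243/68 3 3 E
4 90/17 18/5 -18/5 531/85 4 3 N
final 4 4 W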